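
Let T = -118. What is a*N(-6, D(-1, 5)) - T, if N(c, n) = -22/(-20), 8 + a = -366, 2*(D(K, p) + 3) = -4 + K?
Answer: -1467/5 ≈ -293.40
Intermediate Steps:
D(K, p) = -5 + K/2 (D(K, p) = -3 + (-4 + K)/2 = -3 + (-2 + K/2) = -5 + K/2)
a = -374 (a = -8 - 366 = -374)
N(c, n) = 11/10 (N(c, n) = -22*(-1/20) = 11/10)
a*N(-6, D(-1, 5)) - T = -374*11/10 - 1*(-118) = -2057/5 + 118 = -1467/5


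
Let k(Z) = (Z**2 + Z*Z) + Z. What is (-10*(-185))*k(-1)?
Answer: 1850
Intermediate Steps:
k(Z) = Z + 2*Z**2 (k(Z) = (Z**2 + Z**2) + Z = 2*Z**2 + Z = Z + 2*Z**2)
(-10*(-185))*k(-1) = (-10*(-185))*(-(1 + 2*(-1))) = 1850*(-(1 - 2)) = 1850*(-1*(-1)) = 1850*1 = 1850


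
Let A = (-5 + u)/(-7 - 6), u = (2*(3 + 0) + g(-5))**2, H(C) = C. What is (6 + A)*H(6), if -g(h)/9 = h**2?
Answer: -287268/13 ≈ -22098.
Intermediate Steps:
g(h) = -9*h**2
u = 47961 (u = (2*(3 + 0) - 9*(-5)**2)**2 = (2*3 - 9*25)**2 = (6 - 225)**2 = (-219)**2 = 47961)
A = -47956/13 (A = (-5 + 47961)/(-7 - 6) = 47956/(-13) = 47956*(-1/13) = -47956/13 ≈ -3688.9)
(6 + A)*H(6) = (6 - 47956/13)*6 = -47878/13*6 = -287268/13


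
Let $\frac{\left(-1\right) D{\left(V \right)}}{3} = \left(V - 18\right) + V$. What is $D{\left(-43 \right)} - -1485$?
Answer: $1797$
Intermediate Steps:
$D{\left(V \right)} = 54 - 6 V$ ($D{\left(V \right)} = - 3 \left(\left(V - 18\right) + V\right) = - 3 \left(\left(-18 + V\right) + V\right) = - 3 \left(-18 + 2 V\right) = 54 - 6 V$)
$D{\left(-43 \right)} - -1485 = \left(54 - -258\right) - -1485 = \left(54 + 258\right) + 1485 = 312 + 1485 = 1797$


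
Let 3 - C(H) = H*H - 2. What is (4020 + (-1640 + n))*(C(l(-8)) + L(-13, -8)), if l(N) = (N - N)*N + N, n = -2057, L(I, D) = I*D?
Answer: 14535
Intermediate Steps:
L(I, D) = D*I
l(N) = N (l(N) = 0*N + N = 0 + N = N)
C(H) = 5 - H² (C(H) = 3 - (H*H - 2) = 3 - (H² - 2) = 3 - (-2 + H²) = 3 + (2 - H²) = 5 - H²)
(4020 + (-1640 + n))*(C(l(-8)) + L(-13, -8)) = (4020 + (-1640 - 2057))*((5 - 1*(-8)²) - 8*(-13)) = (4020 - 3697)*((5 - 1*64) + 104) = 323*((5 - 64) + 104) = 323*(-59 + 104) = 323*45 = 14535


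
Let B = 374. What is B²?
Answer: 139876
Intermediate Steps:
B² = 374² = 139876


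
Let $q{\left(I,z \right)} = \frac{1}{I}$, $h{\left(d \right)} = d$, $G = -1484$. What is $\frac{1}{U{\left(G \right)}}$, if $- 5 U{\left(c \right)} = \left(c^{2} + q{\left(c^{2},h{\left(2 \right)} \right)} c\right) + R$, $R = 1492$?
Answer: $- \frac{7420}{3270362031} \approx -2.2689 \cdot 10^{-6}$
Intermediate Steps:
$U{\left(c \right)} = - \frac{1492}{5} - \frac{1}{5 c} - \frac{c^{2}}{5}$ ($U{\left(c \right)} = - \frac{\left(c^{2} + \frac{c}{c^{2}}\right) + 1492}{5} = - \frac{\left(c^{2} + \frac{1}{c}\right) + 1492}{5} = - \frac{\left(\frac{1}{c} + c^{2}\right) + 1492}{5} = - \frac{1492 + \frac{1}{c} + c^{2}}{5} = - \frac{1492}{5} - \frac{1}{5 c} - \frac{c^{2}}{5}$)
$\frac{1}{U{\left(G \right)}} = \frac{1}{\frac{1}{5} \frac{1}{-1484} \left(-1 - 1484 \left(-1492 - \left(-1484\right)^{2}\right)\right)} = \frac{1}{\frac{1}{5} \left(- \frac{1}{1484}\right) \left(-1 - 1484 \left(-1492 - 2202256\right)\right)} = \frac{1}{\frac{1}{5} \left(- \frac{1}{1484}\right) \left(-1 - -3270362032\right)} = \frac{1}{\frac{1}{5} \left(- \frac{1}{1484}\right) \left(-1 + 3270362032\right)} = \frac{1}{\frac{1}{5} \left(- \frac{1}{1484}\right) 3270362031} = \frac{1}{- \frac{3270362031}{7420}} = - \frac{7420}{3270362031}$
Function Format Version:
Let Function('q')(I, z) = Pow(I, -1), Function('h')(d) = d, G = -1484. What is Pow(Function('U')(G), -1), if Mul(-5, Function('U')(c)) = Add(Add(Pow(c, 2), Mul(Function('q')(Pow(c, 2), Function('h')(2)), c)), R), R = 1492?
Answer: Rational(-7420, 3270362031) ≈ -2.2689e-6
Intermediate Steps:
Function('U')(c) = Add(Rational(-1492, 5), Mul(Rational(-1, 5), Pow(c, -1)), Mul(Rational(-1, 5), Pow(c, 2))) (Function('U')(c) = Mul(Rational(-1, 5), Add(Add(Pow(c, 2), Mul(Pow(Pow(c, 2), -1), c)), 1492)) = Mul(Rational(-1, 5), Add(Add(Pow(c, 2), Mul(Pow(c, -2), c)), 1492)) = Mul(Rational(-1, 5), Add(Add(Pow(c, 2), Pow(c, -1)), 1492)) = Mul(Rational(-1, 5), Add(Add(Pow(c, -1), Pow(c, 2)), 1492)) = Mul(Rational(-1, 5), Add(1492, Pow(c, -1), Pow(c, 2))) = Add(Rational(-1492, 5), Mul(Rational(-1, 5), Pow(c, -1)), Mul(Rational(-1, 5), Pow(c, 2))))
Pow(Function('U')(G), -1) = Pow(Mul(Rational(1, 5), Pow(-1484, -1), Add(-1, Mul(-1484, Add(-1492, Mul(-1, Pow(-1484, 2)))))), -1) = Pow(Mul(Rational(1, 5), Rational(-1, 1484), Add(-1, Mul(-1484, Add(-1492, Mul(-1, 2202256))))), -1) = Pow(Mul(Rational(1, 5), Rational(-1, 1484), Add(-1, Mul(-1484, Add(-1492, -2202256)))), -1) = Pow(Mul(Rational(1, 5), Rational(-1, 1484), Add(-1, Mul(-1484, -2203748))), -1) = Pow(Mul(Rational(1, 5), Rational(-1, 1484), Add(-1, 3270362032)), -1) = Pow(Mul(Rational(1, 5), Rational(-1, 1484), 3270362031), -1) = Pow(Rational(-3270362031, 7420), -1) = Rational(-7420, 3270362031)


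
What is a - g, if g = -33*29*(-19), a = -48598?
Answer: -66781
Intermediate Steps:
g = 18183 (g = -957*(-19) = 18183)
a - g = -48598 - 1*18183 = -48598 - 18183 = -66781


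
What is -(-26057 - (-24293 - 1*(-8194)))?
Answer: 9958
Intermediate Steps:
-(-26057 - (-24293 - 1*(-8194))) = -(-26057 - (-24293 + 8194)) = -(-26057 - 1*(-16099)) = -(-26057 + 16099) = -1*(-9958) = 9958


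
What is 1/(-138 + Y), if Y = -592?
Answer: -1/730 ≈ -0.0013699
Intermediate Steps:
1/(-138 + Y) = 1/(-138 - 592) = 1/(-730) = -1/730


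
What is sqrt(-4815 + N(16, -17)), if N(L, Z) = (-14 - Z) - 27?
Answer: I*sqrt(4839) ≈ 69.563*I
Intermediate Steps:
N(L, Z) = -41 - Z
sqrt(-4815 + N(16, -17)) = sqrt(-4815 + (-41 - 1*(-17))) = sqrt(-4815 + (-41 + 17)) = sqrt(-4815 - 24) = sqrt(-4839) = I*sqrt(4839)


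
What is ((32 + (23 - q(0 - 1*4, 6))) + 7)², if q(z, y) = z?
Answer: 4356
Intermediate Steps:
((32 + (23 - q(0 - 1*4, 6))) + 7)² = ((32 + (23 - (0 - 1*4))) + 7)² = ((32 + (23 - (0 - 4))) + 7)² = ((32 + (23 - 1*(-4))) + 7)² = ((32 + (23 + 4)) + 7)² = ((32 + 27) + 7)² = (59 + 7)² = 66² = 4356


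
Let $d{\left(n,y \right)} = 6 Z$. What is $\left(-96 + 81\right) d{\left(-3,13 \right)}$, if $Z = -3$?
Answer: $270$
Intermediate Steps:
$d{\left(n,y \right)} = -18$ ($d{\left(n,y \right)} = 6 \left(-3\right) = -18$)
$\left(-96 + 81\right) d{\left(-3,13 \right)} = \left(-96 + 81\right) \left(-18\right) = \left(-15\right) \left(-18\right) = 270$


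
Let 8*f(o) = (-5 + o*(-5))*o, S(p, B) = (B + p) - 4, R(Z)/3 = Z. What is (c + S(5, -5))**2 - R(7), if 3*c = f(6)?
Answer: 2265/16 ≈ 141.56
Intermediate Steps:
R(Z) = 3*Z
S(p, B) = -4 + B + p
f(o) = o*(-5 - 5*o)/8 (f(o) = ((-5 + o*(-5))*o)/8 = ((-5 - 5*o)*o)/8 = (o*(-5 - 5*o))/8 = o*(-5 - 5*o)/8)
c = -35/4 (c = (-5/8*6*(1 + 6))/3 = (-5/8*6*7)/3 = (1/3)*(-105/4) = -35/4 ≈ -8.7500)
(c + S(5, -5))**2 - R(7) = (-35/4 + (-4 - 5 + 5))**2 - 3*7 = (-35/4 - 4)**2 - 1*21 = (-51/4)**2 - 21 = 2601/16 - 21 = 2265/16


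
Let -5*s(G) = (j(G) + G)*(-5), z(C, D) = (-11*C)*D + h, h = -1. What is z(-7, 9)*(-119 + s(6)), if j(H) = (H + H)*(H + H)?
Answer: 21452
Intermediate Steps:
j(H) = 4*H² (j(H) = (2*H)*(2*H) = 4*H²)
z(C, D) = -1 - 11*C*D (z(C, D) = (-11*C)*D - 1 = -11*C*D - 1 = -1 - 11*C*D)
s(G) = G + 4*G² (s(G) = -(4*G² + G)*(-5)/5 = -(G + 4*G²)*(-5)/5 = -(-20*G² - 5*G)/5 = G + 4*G²)
z(-7, 9)*(-119 + s(6)) = (-1 - 11*(-7)*9)*(-119 + 6*(1 + 4*6)) = (-1 + 693)*(-119 + 6*(1 + 24)) = 692*(-119 + 6*25) = 692*(-119 + 150) = 692*31 = 21452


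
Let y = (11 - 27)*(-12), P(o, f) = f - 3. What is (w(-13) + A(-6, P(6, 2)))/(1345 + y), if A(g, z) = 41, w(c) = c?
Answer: 28/1537 ≈ 0.018217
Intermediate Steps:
P(o, f) = -3 + f
y = 192 (y = -16*(-12) = 192)
(w(-13) + A(-6, P(6, 2)))/(1345 + y) = (-13 + 41)/(1345 + 192) = 28/1537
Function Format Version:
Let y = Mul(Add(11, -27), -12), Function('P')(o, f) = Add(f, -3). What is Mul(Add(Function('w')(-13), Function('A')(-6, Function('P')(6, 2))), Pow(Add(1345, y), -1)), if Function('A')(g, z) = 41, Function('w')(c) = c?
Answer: Rational(28, 1537) ≈ 0.018217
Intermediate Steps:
Function('P')(o, f) = Add(-3, f)
y = 192 (y = Mul(-16, -12) = 192)
Mul(Add(Function('w')(-13), Function('A')(-6, Function('P')(6, 2))), Pow(Add(1345, y), -1)) = Mul(Add(-13, 41), Pow(Add(1345, 192), -1)) = Mul(28, Pow(1537, -1)) = Mul(28, Rational(1, 1537)) = Rational(28, 1537)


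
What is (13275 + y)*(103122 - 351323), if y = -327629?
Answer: 78022977154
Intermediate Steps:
(13275 + y)*(103122 - 351323) = (13275 - 327629)*(103122 - 351323) = -314354*(-248201) = 78022977154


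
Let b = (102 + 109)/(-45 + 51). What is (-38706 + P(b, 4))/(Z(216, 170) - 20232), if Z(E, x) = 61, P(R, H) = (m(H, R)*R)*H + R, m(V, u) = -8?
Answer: 238777/121026 ≈ 1.9729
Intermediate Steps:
b = 211/6 ≈ 35.167
P(R, H) = R - 8*H*R (P(R, H) = (-8*R)*H + R = -8*H*R + R = R - 8*H*R)
(-38706 + P(b, 4))/(Z(216, 170) - 20232) = (-38706 + 211*(1 - 8*4)/6)/(61 - 20232) = (-38706 + 211*(1 - 32)/6)/(-20171) = (-38706 + (211/6)*(-31))*(-1/20171) = (-38706 - 6541/6)*(-1/20171) = -238777/6*(-1/20171) = 238777/121026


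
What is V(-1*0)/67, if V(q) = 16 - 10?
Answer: 6/67 ≈ 0.089552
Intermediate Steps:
V(q) = 6
V(-1*0)/67 = 6/67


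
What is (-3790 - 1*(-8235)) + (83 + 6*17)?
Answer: 4630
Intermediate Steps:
(-3790 - 1*(-8235)) + (83 + 6*17) = (-3790 + 8235) + (83 + 102) = 4445 + 185 = 4630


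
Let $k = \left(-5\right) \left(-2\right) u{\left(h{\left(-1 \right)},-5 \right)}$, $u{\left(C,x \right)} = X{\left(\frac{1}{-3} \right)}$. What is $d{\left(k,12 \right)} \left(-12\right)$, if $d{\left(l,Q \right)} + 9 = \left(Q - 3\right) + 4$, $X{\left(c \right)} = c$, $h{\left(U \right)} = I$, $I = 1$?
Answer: $-48$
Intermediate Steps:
$h{\left(U \right)} = 1$
$u{\left(C,x \right)} = - \frac{1}{3}$ ($u{\left(C,x \right)} = \frac{1}{-3} = - \frac{1}{3}$)
$k = - \frac{10}{3}$ ($k = \left(-5\right) \left(-2\right) \left(- \frac{1}{3}\right) = 10 \left(- \frac{1}{3}\right) = - \frac{10}{3} \approx -3.3333$)
$d{\left(l,Q \right)} = -8 + Q$ ($d{\left(l,Q \right)} = -9 + \left(\left(Q - 3\right) + 4\right) = -9 + \left(\left(-3 + Q\right) + 4\right) = -9 + \left(1 + Q\right) = -8 + Q$)
$d{\left(k,12 \right)} \left(-12\right) = \left(-8 + 12\right) \left(-12\right) = 4 \left(-12\right) = -48$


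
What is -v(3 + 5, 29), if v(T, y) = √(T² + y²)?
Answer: -√905 ≈ -30.083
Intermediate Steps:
-v(3 + 5, 29) = -√((3 + 5)² + 29²) = -√(8² + 841) = -√(64 + 841) = -√905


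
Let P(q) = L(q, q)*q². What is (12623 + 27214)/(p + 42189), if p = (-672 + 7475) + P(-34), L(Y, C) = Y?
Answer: 5691/1384 ≈ 4.1120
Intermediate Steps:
P(q) = q³ (P(q) = q*q² = q³)
p = -32501 (p = (-672 + 7475) + (-34)³ = 6803 - 39304 = -32501)
(12623 + 27214)/(p + 42189) = (12623 + 27214)/(-32501 + 42189) = 39837/9688 = 39837*(1/9688) = 5691/1384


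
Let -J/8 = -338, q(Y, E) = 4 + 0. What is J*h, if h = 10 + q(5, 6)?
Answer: 37856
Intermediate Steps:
q(Y, E) = 4
J = 2704 (J = -8*(-338) = 2704)
h = 14 (h = 10 + 4 = 14)
J*h = 2704*14 = 37856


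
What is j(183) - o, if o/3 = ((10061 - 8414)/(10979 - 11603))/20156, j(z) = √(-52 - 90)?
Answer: 1647/4192448 + I*√142 ≈ 0.00039285 + 11.916*I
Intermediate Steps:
j(z) = I*√142 (j(z) = √(-142) = I*√142)
o = -1647/4192448 (o = 3*(((10061 - 8414)/(10979 - 11603))/20156) = 3*((1647/(-624))*(1/20156)) = 3*((1647*(-1/624))*(1/20156)) = 3*(-549/208*1/20156) = 3*(-549/4192448) = -1647/4192448 ≈ -0.00039285)
j(183) - o = I*√142 - 1*(-1647/4192448) = I*√142 + 1647/4192448 = 1647/4192448 + I*√142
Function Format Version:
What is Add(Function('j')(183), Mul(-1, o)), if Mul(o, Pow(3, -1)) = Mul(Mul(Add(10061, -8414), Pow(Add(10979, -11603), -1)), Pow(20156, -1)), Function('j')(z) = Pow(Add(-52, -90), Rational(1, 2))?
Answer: Add(Rational(1647, 4192448), Mul(I, Pow(142, Rational(1, 2)))) ≈ Add(0.00039285, Mul(11.916, I))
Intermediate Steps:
Function('j')(z) = Mul(I, Pow(142, Rational(1, 2))) (Function('j')(z) = Pow(-142, Rational(1, 2)) = Mul(I, Pow(142, Rational(1, 2))))
o = Rational(-1647, 4192448) (o = Mul(3, Mul(Mul(Add(10061, -8414), Pow(Add(10979, -11603), -1)), Pow(20156, -1))) = Mul(3, Mul(Mul(1647, Pow(-624, -1)), Rational(1, 20156))) = Mul(3, Mul(Mul(1647, Rational(-1, 624)), Rational(1, 20156))) = Mul(3, Mul(Rational(-549, 208), Rational(1, 20156))) = Mul(3, Rational(-549, 4192448)) = Rational(-1647, 4192448) ≈ -0.00039285)
Add(Function('j')(183), Mul(-1, o)) = Add(Mul(I, Pow(142, Rational(1, 2))), Mul(-1, Rational(-1647, 4192448))) = Add(Mul(I, Pow(142, Rational(1, 2))), Rational(1647, 4192448)) = Add(Rational(1647, 4192448), Mul(I, Pow(142, Rational(1, 2))))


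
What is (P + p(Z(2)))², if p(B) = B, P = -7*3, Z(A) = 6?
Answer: 225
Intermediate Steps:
P = -21
(P + p(Z(2)))² = (-21 + 6)² = (-15)² = 225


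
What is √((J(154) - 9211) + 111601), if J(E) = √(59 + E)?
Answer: √(102390 + √213) ≈ 320.01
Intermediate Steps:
√((J(154) - 9211) + 111601) = √((√(59 + 154) - 9211) + 111601) = √((√213 - 9211) + 111601) = √((-9211 + √213) + 111601) = √(102390 + √213)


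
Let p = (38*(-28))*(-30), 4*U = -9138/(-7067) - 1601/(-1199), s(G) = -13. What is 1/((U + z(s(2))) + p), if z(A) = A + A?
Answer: 33893332/1081016201537 ≈ 3.1353e-5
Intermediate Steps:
U = 22270729/33893332 (U = (-9138/(-7067) - 1601/(-1199))/4 = (-9138*(-1/7067) - 1601*(-1/1199))/4 = (9138/7067 + 1601/1199)/4 = (1/4)*(22270729/8473333) = 22270729/33893332 ≈ 0.65708)
z(A) = 2*A
p = 31920 (p = -1064*(-30) = 31920)
1/((U + z(s(2))) + p) = 1/((22270729/33893332 + 2*(-13)) + 31920) = 1/((22270729/33893332 - 26) + 31920) = 1/(-858955903/33893332 + 31920) = 1/(1081016201537/33893332) = 33893332/1081016201537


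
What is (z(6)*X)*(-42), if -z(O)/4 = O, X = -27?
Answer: -27216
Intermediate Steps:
z(O) = -4*O
(z(6)*X)*(-42) = (-4*6*(-27))*(-42) = -24*(-27)*(-42) = 648*(-42) = -27216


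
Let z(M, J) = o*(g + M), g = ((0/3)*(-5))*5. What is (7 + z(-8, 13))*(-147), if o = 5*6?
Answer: 34251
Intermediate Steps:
o = 30
g = 0 (g = ((0*(⅓))*(-5))*5 = (0*(-5))*5 = 0*5 = 0)
z(M, J) = 30*M (z(M, J) = 30*(0 + M) = 30*M)
(7 + z(-8, 13))*(-147) = (7 + 30*(-8))*(-147) = (7 - 240)*(-147) = -233*(-147) = 34251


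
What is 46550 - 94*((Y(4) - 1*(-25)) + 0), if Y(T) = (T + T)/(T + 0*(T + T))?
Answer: 44012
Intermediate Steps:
Y(T) = 2 (Y(T) = (2*T)/(T + 0*(2*T)) = (2*T)/(T + 0) = (2*T)/T = 2)
46550 - 94*((Y(4) - 1*(-25)) + 0) = 46550 - 94*((2 - 1*(-25)) + 0) = 46550 - 94*((2 + 25) + 0) = 46550 - 94*(27 + 0) = 46550 - 94*27 = 46550 - 1*2538 = 46550 - 2538 = 44012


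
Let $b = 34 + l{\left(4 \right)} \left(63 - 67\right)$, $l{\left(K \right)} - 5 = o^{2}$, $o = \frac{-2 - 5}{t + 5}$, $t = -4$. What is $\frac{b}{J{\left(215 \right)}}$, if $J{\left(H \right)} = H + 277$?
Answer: $- \frac{91}{246} \approx -0.36992$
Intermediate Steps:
$J{\left(H \right)} = 277 + H$
$o = -7$ ($o = \frac{-2 - 5}{-4 + 5} = - \frac{7}{1} = \left(-7\right) 1 = -7$)
$l{\left(K \right)} = 54$ ($l{\left(K \right)} = 5 + \left(-7\right)^{2} = 5 + 49 = 54$)
$b = -182$ ($b = 34 + 54 \left(63 - 67\right) = 34 + 54 \left(-4\right) = 34 - 216 = -182$)
$\frac{b}{J{\left(215 \right)}} = - \frac{182}{277 + 215} = - \frac{182}{492} = \left(-182\right) \frac{1}{492} = - \frac{91}{246}$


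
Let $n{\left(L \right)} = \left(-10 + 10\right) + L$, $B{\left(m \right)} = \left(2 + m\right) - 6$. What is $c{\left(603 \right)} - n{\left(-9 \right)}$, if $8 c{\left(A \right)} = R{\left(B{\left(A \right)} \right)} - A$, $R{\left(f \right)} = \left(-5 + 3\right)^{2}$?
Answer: $- \frac{527}{8} \approx -65.875$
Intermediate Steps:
$B{\left(m \right)} = -4 + m$ ($B{\left(m \right)} = \left(2 + m\right) - 6 = -4 + m$)
$R{\left(f \right)} = 4$ ($R{\left(f \right)} = \left(-2\right)^{2} = 4$)
$n{\left(L \right)} = L$ ($n{\left(L \right)} = 0 + L = L$)
$c{\left(A \right)} = \frac{1}{2} - \frac{A}{8}$ ($c{\left(A \right)} = \frac{4 - A}{8} = \frac{1}{2} - \frac{A}{8}$)
$c{\left(603 \right)} - n{\left(-9 \right)} = \left(\frac{1}{2} - \frac{603}{8}\right) - -9 = \left(\frac{1}{2} - \frac{603}{8}\right) + 9 = - \frac{599}{8} + 9 = - \frac{527}{8}$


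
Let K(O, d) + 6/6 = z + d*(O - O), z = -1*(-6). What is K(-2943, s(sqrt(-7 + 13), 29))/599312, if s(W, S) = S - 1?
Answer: 5/599312 ≈ 8.3429e-6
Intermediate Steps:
z = 6
s(W, S) = -1 + S
K(O, d) = 5 (K(O, d) = -1 + (6 + d*(O - O)) = -1 + (6 + d*0) = -1 + (6 + 0) = -1 + 6 = 5)
K(-2943, s(sqrt(-7 + 13), 29))/599312 = 5/599312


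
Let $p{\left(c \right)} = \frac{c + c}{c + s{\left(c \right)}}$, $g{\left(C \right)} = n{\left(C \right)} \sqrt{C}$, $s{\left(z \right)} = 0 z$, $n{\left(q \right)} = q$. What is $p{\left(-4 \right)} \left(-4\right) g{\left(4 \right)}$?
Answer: $-64$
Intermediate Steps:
$s{\left(z \right)} = 0$
$g{\left(C \right)} = C^{\frac{3}{2}}$ ($g{\left(C \right)} = C \sqrt{C} = C^{\frac{3}{2}}$)
$p{\left(c \right)} = 2$ ($p{\left(c \right)} = \frac{c + c}{c + 0} = \frac{2 c}{c} = 2$)
$p{\left(-4 \right)} \left(-4\right) g{\left(4 \right)} = 2 \left(-4\right) 4^{\frac{3}{2}} = \left(-8\right) 8 = -64$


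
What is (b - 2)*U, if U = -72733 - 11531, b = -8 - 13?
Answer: 1938072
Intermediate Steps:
b = -21
U = -84264
(b - 2)*U = (-21 - 2)*(-84264) = -23*(-84264) = 1938072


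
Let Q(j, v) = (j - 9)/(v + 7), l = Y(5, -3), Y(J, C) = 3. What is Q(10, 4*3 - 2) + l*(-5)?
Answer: -254/17 ≈ -14.941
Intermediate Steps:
l = 3
Q(j, v) = (-9 + j)/(7 + v)
Q(10, 4*3 - 2) + l*(-5) = (-9 + 10)/(7 + (4*3 - 2)) + 3*(-5) = 1/(7 + (12 - 2)) - 15 = 1/(7 + 10) - 15 = 1/17 - 15 = -254/17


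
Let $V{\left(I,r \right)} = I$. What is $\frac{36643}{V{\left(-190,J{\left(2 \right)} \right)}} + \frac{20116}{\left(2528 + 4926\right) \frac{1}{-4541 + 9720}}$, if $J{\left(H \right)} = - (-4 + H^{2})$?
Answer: $\frac{9760604119}{708130} \approx 13784.0$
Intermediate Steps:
$J{\left(H \right)} = 4 - H^{2}$
$\frac{36643}{V{\left(-190,J{\left(2 \right)} \right)}} + \frac{20116}{\left(2528 + 4926\right) \frac{1}{-4541 + 9720}} = \frac{36643}{-190} + \frac{20116}{\left(2528 + 4926\right) \frac{1}{-4541 + 9720}} = 36643 \left(- \frac{1}{190}\right) + \frac{20116}{7454 \cdot \frac{1}{5179}} = - \frac{36643}{190} + \frac{20116}{7454 \cdot \frac{1}{5179}} = - \frac{36643}{190} + \frac{20116}{\frac{7454}{5179}} = - \frac{36643}{190} + 20116 \cdot \frac{5179}{7454} = - \frac{36643}{190} + \frac{52090382}{3727} = \frac{9760604119}{708130}$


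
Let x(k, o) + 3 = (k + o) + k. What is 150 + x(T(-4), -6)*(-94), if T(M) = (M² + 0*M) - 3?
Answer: -1448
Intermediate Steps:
T(M) = -3 + M² (T(M) = (M² + 0) - 3 = M² - 3 = -3 + M²)
x(k, o) = -3 + o + 2*k (x(k, o) = -3 + ((k + o) + k) = -3 + (o + 2*k) = -3 + o + 2*k)
150 + x(T(-4), -6)*(-94) = 150 + (-3 - 6 + 2*(-3 + (-4)²))*(-94) = 150 + (-3 - 6 + 2*(-3 + 16))*(-94) = 150 + (-3 - 6 + 2*13)*(-94) = 150 + (-3 - 6 + 26)*(-94) = 150 + 17*(-94) = 150 - 1598 = -1448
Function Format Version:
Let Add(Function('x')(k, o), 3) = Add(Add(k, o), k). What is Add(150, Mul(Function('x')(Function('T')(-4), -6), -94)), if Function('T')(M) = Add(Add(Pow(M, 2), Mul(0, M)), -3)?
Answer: -1448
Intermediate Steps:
Function('T')(M) = Add(-3, Pow(M, 2)) (Function('T')(M) = Add(Add(Pow(M, 2), 0), -3) = Add(Pow(M, 2), -3) = Add(-3, Pow(M, 2)))
Function('x')(k, o) = Add(-3, o, Mul(2, k)) (Function('x')(k, o) = Add(-3, Add(Add(k, o), k)) = Add(-3, Add(o, Mul(2, k))) = Add(-3, o, Mul(2, k)))
Add(150, Mul(Function('x')(Function('T')(-4), -6), -94)) = Add(150, Mul(Add(-3, -6, Mul(2, Add(-3, Pow(-4, 2)))), -94)) = Add(150, Mul(Add(-3, -6, Mul(2, Add(-3, 16))), -94)) = Add(150, Mul(Add(-3, -6, Mul(2, 13)), -94)) = Add(150, Mul(Add(-3, -6, 26), -94)) = Add(150, Mul(17, -94)) = Add(150, -1598) = -1448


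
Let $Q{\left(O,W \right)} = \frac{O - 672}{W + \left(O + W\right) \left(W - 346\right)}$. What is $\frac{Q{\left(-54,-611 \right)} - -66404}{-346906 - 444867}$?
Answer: $- \frac{21109632025}{251702261381} \approx -0.083867$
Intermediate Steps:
$Q{\left(O,W \right)} = \frac{-672 + O}{W + \left(-346 + W\right) \left(O + W\right)}$ ($Q{\left(O,W \right)} = \frac{-672 + O}{W + \left(O + W\right) \left(-346 + W\right)} = \frac{-672 + O}{W + \left(-346 + W\right) \left(O + W\right)}$)
$\frac{Q{\left(-54,-611 \right)} - -66404}{-346906 - 444867} = \frac{\frac{-672 - 54}{\left(-611\right)^{2} - -18684 - -210795 - -32994} - -66404}{-346906 - 444867} = \frac{\frac{1}{373321 + 18684 + 210795 + 32994} \left(-726\right) + \left(-168027 + 234431\right)}{-791773} = \left(\frac{1}{635794} \left(-726\right) + 66404\right) \left(- \frac{1}{791773}\right) = \left(- \frac{363}{317897} + 66404\right) \left(- \frac{1}{791773}\right) = \frac{21109632025}{317897} \left(- \frac{1}{791773}\right) = - \frac{21109632025}{251702261381}$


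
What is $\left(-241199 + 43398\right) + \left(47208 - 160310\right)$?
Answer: $-310903$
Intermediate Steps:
$\left(-241199 + 43398\right) + \left(47208 - 160310\right) = -197801 + \left(47208 - 160310\right) = -197801 - 113102 = -310903$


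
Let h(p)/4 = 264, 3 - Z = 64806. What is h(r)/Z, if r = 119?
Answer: -352/21601 ≈ -0.016296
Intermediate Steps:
Z = -64803 (Z = 3 - 1*64806 = 3 - 64806 = -64803)
h(p) = 1056 (h(p) = 4*264 = 1056)
h(r)/Z = 1056/(-64803) = 1056*(-1/64803) = -352/21601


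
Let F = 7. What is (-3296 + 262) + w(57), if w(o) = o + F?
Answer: -2970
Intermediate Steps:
w(o) = 7 + o (w(o) = o + 7 = 7 + o)
(-3296 + 262) + w(57) = (-3296 + 262) + (7 + 57) = -3034 + 64 = -2970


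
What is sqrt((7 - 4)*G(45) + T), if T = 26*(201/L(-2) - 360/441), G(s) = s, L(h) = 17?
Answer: sqrt(5964433)/119 ≈ 20.523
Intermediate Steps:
T = 238394/833 (T = 26*(201/17 - 360/441) = 26*(201*(1/17) - 360*1/441) = 26*(201/17 - 40/49) = 26*(9169/833) = 238394/833 ≈ 286.19)
sqrt((7 - 4)*G(45) + T) = sqrt((7 - 4)*45 + 238394/833) = sqrt(3*45 + 238394/833) = sqrt(135 + 238394/833) = sqrt(350849/833) = sqrt(5964433)/119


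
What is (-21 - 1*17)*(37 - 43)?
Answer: 228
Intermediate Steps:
(-21 - 1*17)*(37 - 43) = (-21 - 17)*(-6) = -38*(-6) = 228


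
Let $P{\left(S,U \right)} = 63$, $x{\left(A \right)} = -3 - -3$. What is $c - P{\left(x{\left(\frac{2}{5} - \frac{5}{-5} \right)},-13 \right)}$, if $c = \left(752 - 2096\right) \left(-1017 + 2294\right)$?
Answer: $-1716351$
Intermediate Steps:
$x{\left(A \right)} = 0$ ($x{\left(A \right)} = -3 + 3 = 0$)
$c = -1716288$ ($c = \left(-1344\right) 1277 = -1716288$)
$c - P{\left(x{\left(\frac{2}{5} - \frac{5}{-5} \right)},-13 \right)} = -1716288 - 63 = -1716351$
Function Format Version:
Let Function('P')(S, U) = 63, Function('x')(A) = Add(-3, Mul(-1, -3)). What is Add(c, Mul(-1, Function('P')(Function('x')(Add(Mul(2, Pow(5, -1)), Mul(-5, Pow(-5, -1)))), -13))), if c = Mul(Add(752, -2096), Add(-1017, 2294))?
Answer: -1716351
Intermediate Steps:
Function('x')(A) = 0 (Function('x')(A) = Add(-3, 3) = 0)
c = -1716288 (c = Mul(-1344, 1277) = -1716288)
Add(c, Mul(-1, Function('P')(Function('x')(Add(Mul(2, Pow(5, -1)), Mul(-5, Pow(-5, -1)))), -13))) = Add(-1716288, Mul(-1, 63)) = Add(-1716288, -63) = -1716351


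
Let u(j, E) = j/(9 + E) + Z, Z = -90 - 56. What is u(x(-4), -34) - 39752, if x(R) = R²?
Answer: -997466/25 ≈ -39899.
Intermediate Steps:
Z = -146
u(j, E) = -146 + j/(9 + E) (u(j, E) = j/(9 + E) - 146 = -146 + j/(9 + E))
u(x(-4), -34) - 39752 = (-1314 + (-4)² - 146*(-34))/(9 - 34) - 39752 = (-1314 + 16 + 4964)/(-25) - 39752 = -1/25*3666 - 39752 = -3666/25 - 39752 = -997466/25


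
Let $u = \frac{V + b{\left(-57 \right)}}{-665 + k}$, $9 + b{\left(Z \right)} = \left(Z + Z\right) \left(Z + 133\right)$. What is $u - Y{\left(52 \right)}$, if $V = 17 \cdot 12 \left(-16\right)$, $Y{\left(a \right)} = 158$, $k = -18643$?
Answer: $- \frac{1012909}{6436} \approx -157.38$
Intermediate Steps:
$V = -3264$ ($V = 204 \left(-16\right) = -3264$)
$b{\left(Z \right)} = -9 + 2 Z \left(133 + Z\right)$ ($b{\left(Z \right)} = -9 + \left(Z + Z\right) \left(Z + 133\right) = -9 + 2 Z \left(133 + Z\right)$)
$u = \frac{3979}{6436}$ ($u = \frac{-3264 + \left(-9 + 2 \left(-57\right)^{2} + 266 \left(-57\right)\right)}{-665 - 18643} = \frac{-3264 - 8673}{-19308} = \left(-3264 - 8673\right) \left(- \frac{1}{19308}\right) = \left(-11937\right) \left(- \frac{1}{19308}\right) = \frac{3979}{6436} \approx 0.61824$)
$u - Y{\left(52 \right)} = \frac{3979}{6436} - 158 = - \frac{1012909}{6436}$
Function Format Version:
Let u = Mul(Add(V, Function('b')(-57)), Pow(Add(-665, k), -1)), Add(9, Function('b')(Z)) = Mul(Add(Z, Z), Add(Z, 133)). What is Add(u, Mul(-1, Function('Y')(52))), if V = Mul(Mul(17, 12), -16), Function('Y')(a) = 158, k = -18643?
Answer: Rational(-1012909, 6436) ≈ -157.38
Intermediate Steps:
V = -3264 (V = Mul(204, -16) = -3264)
Function('b')(Z) = Add(-9, Mul(2, Z, Add(133, Z))) (Function('b')(Z) = Add(-9, Mul(Add(Z, Z), Add(Z, 133))) = Add(-9, Mul(Mul(2, Z), Add(133, Z))) = Add(-9, Mul(2, Z, Add(133, Z))))
u = Rational(3979, 6436) (u = Mul(Add(-3264, Add(-9, Mul(2, Pow(-57, 2)), Mul(266, -57))), Pow(Add(-665, -18643), -1)) = Mul(Add(-3264, Add(-9, Mul(2, 3249), -15162)), Pow(-19308, -1)) = Mul(Add(-3264, Add(-9, 6498, -15162)), Rational(-1, 19308)) = Mul(Add(-3264, -8673), Rational(-1, 19308)) = Mul(-11937, Rational(-1, 19308)) = Rational(3979, 6436) ≈ 0.61824)
Add(u, Mul(-1, Function('Y')(52))) = Add(Rational(3979, 6436), Mul(-1, 158)) = Add(Rational(3979, 6436), -158) = Rational(-1012909, 6436)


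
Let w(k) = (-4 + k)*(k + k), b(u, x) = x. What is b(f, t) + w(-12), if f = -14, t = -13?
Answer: 371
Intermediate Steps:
w(k) = 2*k*(-4 + k) (w(k) = (-4 + k)*(2*k) = 2*k*(-4 + k))
b(f, t) + w(-12) = -13 + 2*(-12)*(-4 - 12) = -13 + 2*(-12)*(-16) = -13 + 384 = 371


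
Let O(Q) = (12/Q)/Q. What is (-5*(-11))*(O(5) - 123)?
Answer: -33693/5 ≈ -6738.6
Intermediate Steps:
O(Q) = 12/Q²
(-5*(-11))*(O(5) - 123) = (-5*(-11))*(12/5² - 123) = 55*(12*(1/25) - 123) = 55*(12/25 - 123) = 55*(-3063/25) = -33693/5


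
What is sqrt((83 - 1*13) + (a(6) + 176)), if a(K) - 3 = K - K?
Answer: sqrt(249) ≈ 15.780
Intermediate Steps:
a(K) = 3 (a(K) = 3 + (K - K) = 3 + 0 = 3)
sqrt((83 - 1*13) + (a(6) + 176)) = sqrt((83 - 1*13) + (3 + 176)) = sqrt((83 - 13) + 179) = sqrt(70 + 179) = sqrt(249)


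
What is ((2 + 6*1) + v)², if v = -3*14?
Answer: 1156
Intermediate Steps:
v = -42
((2 + 6*1) + v)² = ((2 + 6*1) - 42)² = ((2 + 6) - 42)² = (8 - 42)² = (-34)² = 1156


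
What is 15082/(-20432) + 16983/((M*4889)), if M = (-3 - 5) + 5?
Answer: -94700725/49946024 ≈ -1.8961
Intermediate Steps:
M = -3 (M = -8 + 5 = -3)
15082/(-20432) + 16983/((M*4889)) = 15082/(-20432) + 16983/((-3*4889)) = 15082*(-1/20432) + 16983/(-14667) = -7541/10216 + 16983*(-1/14667) = -7541/10216 - 5661/4889 = -94700725/49946024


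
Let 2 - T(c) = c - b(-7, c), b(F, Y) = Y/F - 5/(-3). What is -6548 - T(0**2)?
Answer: -19655/3 ≈ -6551.7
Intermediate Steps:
b(F, Y) = 5/3 + Y/F (b(F, Y) = Y/F - 5*(-1/3) = Y/F + 5/3 = 5/3 + Y/F)
T(c) = 11/3 - 8*c/7 (T(c) = 2 - (c - (5/3 + c/(-7))) = 2 - (c - (5/3 + c*(-1/7))) = 2 - (c - (5/3 - c/7)) = 2 - (c + (-5/3 + c/7)) = 2 - (-5/3 + 8*c/7) = 2 + (5/3 - 8*c/7) = 11/3 - 8*c/7)
-6548 - T(0**2) = -6548 - (11/3 - 8/7*0**2) = -6548 - (11/3 - 8/7*0) = -6548 - (11/3 + 0) = -6548 - 1*11/3 = -6548 - 11/3 = -19655/3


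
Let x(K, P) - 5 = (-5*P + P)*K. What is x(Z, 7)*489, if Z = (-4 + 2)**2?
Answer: -52323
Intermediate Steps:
Z = 4 (Z = (-2)**2 = 4)
x(K, P) = 5 - 4*K*P (x(K, P) = 5 + (-5*P + P)*K = 5 + (-4*P)*K = 5 - 4*K*P)
x(Z, 7)*489 = (5 - 4*4*7)*489 = (5 - 112)*489 = -107*489 = -52323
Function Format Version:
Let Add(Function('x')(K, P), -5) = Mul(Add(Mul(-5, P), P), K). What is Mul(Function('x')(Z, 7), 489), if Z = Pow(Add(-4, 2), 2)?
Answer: -52323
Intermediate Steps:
Z = 4 (Z = Pow(-2, 2) = 4)
Function('x')(K, P) = Add(5, Mul(-4, K, P)) (Function('x')(K, P) = Add(5, Mul(Add(Mul(-5, P), P), K)) = Add(5, Mul(Mul(-4, P), K)) = Add(5, Mul(-4, K, P)))
Mul(Function('x')(Z, 7), 489) = Mul(Add(5, Mul(-4, 4, 7)), 489) = Mul(Add(5, -112), 489) = Mul(-107, 489) = -52323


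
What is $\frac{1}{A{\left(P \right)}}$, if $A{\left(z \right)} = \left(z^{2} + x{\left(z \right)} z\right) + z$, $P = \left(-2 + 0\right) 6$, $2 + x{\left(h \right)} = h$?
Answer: $\frac{1}{300} \approx 0.0033333$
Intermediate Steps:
$x{\left(h \right)} = -2 + h$
$P = -12$ ($P = \left(-2\right) 6 = -12$)
$A{\left(z \right)} = z + z^{2} + z \left(-2 + z\right)$ ($A{\left(z \right)} = \left(z^{2} + \left(-2 + z\right) z\right) + z = \left(z^{2} + z \left(-2 + z\right)\right) + z = z + z^{2} + z \left(-2 + z\right)$)
$\frac{1}{A{\left(P \right)}} = \frac{1}{\left(-12\right) \left(-1 + 2 \left(-12\right)\right)} = \frac{1}{\left(-12\right) \left(-1 - 24\right)} = \frac{1}{\left(-12\right) \left(-25\right)} = \frac{1}{300}$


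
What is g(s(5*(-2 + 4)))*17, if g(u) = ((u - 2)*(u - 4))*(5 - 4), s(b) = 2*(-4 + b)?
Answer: 1360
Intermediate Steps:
s(b) = -8 + 2*b
g(u) = (-4 + u)*(-2 + u) (g(u) = ((-2 + u)*(-4 + u))*1 = ((-4 + u)*(-2 + u))*1 = (-4 + u)*(-2 + u))
g(s(5*(-2 + 4)))*17 = (8 + (-8 + 2*(5*(-2 + 4)))² - 6*(-8 + 2*(5*(-2 + 4))))*17 = (8 + (-8 + 2*(5*2))² - 6*(-8 + 2*(5*2)))*17 = (8 + (-8 + 2*10)² - 6*(-8 + 2*10))*17 = (8 + (-8 + 20)² - 6*(-8 + 20))*17 = (8 + 12² - 6*12)*17 = (8 + 144 - 72)*17 = 80*17 = 1360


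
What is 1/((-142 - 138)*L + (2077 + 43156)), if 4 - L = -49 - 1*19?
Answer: 1/25073 ≈ 3.9884e-5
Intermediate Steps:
L = 72 (L = 4 - (-49 - 1*19) = 4 - (-49 - 19) = 4 - 1*(-68) = 4 + 68 = 72)
1/((-142 - 138)*L + (2077 + 43156)) = 1/((-142 - 138)*72 + (2077 + 43156)) = 1/(-280*72 + 45233) = 1/(-20160 + 45233) = 1/25073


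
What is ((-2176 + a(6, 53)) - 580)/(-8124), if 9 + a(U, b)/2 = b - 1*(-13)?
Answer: 1321/4062 ≈ 0.32521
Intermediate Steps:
a(U, b) = 8 + 2*b (a(U, b) = -18 + 2*(b - 1*(-13)) = -18 + 2*(b + 13) = -18 + 2*(13 + b) = -18 + (26 + 2*b) = 8 + 2*b)
((-2176 + a(6, 53)) - 580)/(-8124) = ((-2176 + (8 + 2*53)) - 580)/(-8124) = ((-2176 + (8 + 106)) - 580)*(-1/8124) = ((-2176 + 114) - 580)*(-1/8124) = (-2062 - 580)*(-1/8124) = -2642*(-1/8124) = 1321/4062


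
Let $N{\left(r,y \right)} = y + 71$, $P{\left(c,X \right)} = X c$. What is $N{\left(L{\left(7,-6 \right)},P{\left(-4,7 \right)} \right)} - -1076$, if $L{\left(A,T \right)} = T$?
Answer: $1119$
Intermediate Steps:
$N{\left(r,y \right)} = 71 + y$
$N{\left(L{\left(7,-6 \right)},P{\left(-4,7 \right)} \right)} - -1076 = \left(71 + 7 \left(-4\right)\right) - -1076 = \left(71 - 28\right) + 1076 = 43 + 1076 = 1119$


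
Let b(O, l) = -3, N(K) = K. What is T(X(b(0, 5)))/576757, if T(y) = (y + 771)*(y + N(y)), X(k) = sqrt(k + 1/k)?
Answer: -20/1730271 + 514*I*sqrt(30)/576757 ≈ -1.1559e-5 + 0.0048812*I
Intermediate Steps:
T(y) = 2*y*(771 + y) (T(y) = (y + 771)*(y + y) = (771 + y)*(2*y) = 2*y*(771 + y))
T(X(b(0, 5)))/576757 = (2*sqrt(-3 + 1/(-3))*(771 + sqrt(-3 + 1/(-3))))/576757 = (2*sqrt(-3 - 1/3)*(771 + sqrt(-3 - 1/3)))*(1/576757) = (2*sqrt(-10/3)*(771 + sqrt(-10/3)))*(1/576757) = (2*(I*sqrt(30)/3)*(771 + I*sqrt(30)/3))*(1/576757) = (2*I*sqrt(30)*(771 + I*sqrt(30)/3)/3)*(1/576757) = 2*I*sqrt(30)*(771 + I*sqrt(30)/3)/1730271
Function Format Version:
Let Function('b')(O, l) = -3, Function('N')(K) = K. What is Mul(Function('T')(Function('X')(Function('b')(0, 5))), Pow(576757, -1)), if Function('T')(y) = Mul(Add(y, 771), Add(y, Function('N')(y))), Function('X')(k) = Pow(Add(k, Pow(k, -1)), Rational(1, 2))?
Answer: Add(Rational(-20, 1730271), Mul(Rational(514, 576757), I, Pow(30, Rational(1, 2)))) ≈ Add(-1.1559e-5, Mul(0.0048812, I))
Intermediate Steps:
Function('T')(y) = Mul(2, y, Add(771, y)) (Function('T')(y) = Mul(Add(y, 771), Add(y, y)) = Mul(Add(771, y), Mul(2, y)) = Mul(2, y, Add(771, y)))
Mul(Function('T')(Function('X')(Function('b')(0, 5))), Pow(576757, -1)) = Mul(Mul(2, Pow(Add(-3, Pow(-3, -1)), Rational(1, 2)), Add(771, Pow(Add(-3, Pow(-3, -1)), Rational(1, 2)))), Pow(576757, -1)) = Mul(Mul(2, Pow(Add(-3, Rational(-1, 3)), Rational(1, 2)), Add(771, Pow(Add(-3, Rational(-1, 3)), Rational(1, 2)))), Rational(1, 576757)) = Mul(Mul(2, Pow(Rational(-10, 3), Rational(1, 2)), Add(771, Pow(Rational(-10, 3), Rational(1, 2)))), Rational(1, 576757)) = Mul(Mul(2, Mul(Rational(1, 3), I, Pow(30, Rational(1, 2))), Add(771, Mul(Rational(1, 3), I, Pow(30, Rational(1, 2))))), Rational(1, 576757)) = Mul(Mul(Rational(2, 3), I, Pow(30, Rational(1, 2)), Add(771, Mul(Rational(1, 3), I, Pow(30, Rational(1, 2))))), Rational(1, 576757)) = Mul(Rational(2, 1730271), I, Pow(30, Rational(1, 2)), Add(771, Mul(Rational(1, 3), I, Pow(30, Rational(1, 2)))))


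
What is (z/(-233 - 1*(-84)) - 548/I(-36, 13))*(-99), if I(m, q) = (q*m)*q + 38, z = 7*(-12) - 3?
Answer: -30078873/450427 ≈ -66.779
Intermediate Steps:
z = -87 (z = -84 - 3 = -87)
I(m, q) = 38 + m*q² (I(m, q) = (m*q)*q + 38 = m*q² + 38 = 38 + m*q²)
(z/(-233 - 1*(-84)) - 548/I(-36, 13))*(-99) = (-87/(-233 - 1*(-84)) - 548/(38 - 36*13²))*(-99) = (-87/(-233 + 84) - 548/(38 - 36*169))*(-99) = (-87/(-149) - 548/(38 - 6084))*(-99) = (-87*(-1/149) - 548/(-6046))*(-99) = (87/149 - 548*(-1/6046))*(-99) = (87/149 + 274/3023)*(-99) = (303827/450427)*(-99) = -30078873/450427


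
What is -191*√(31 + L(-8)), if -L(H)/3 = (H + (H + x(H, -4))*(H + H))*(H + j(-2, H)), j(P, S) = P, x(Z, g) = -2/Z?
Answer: -191*√3511 ≈ -11317.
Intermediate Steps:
L(H) = -3*(-2 + H)*(H + 2*H*(H - 2/H)) (L(H) = -3*(H + (H - 2/H)*(H + H))*(H - 2) = -3*(H + (H - 2/H)*(2*H))*(-2 + H) = -3*(H + 2*H*(H - 2/H))*(-2 + H) = -3*(-2 + H)*(H + 2*H*(H - 2/H)))
-191*√(31 + L(-8)) = -191*√(31 + (-24 - 6*(-8)³ + 9*(-8)² + 18*(-8))) = -191*√(31 + (-24 - 6*(-512) + 9*64 - 144)) = -191*√(31 + (-24 + 3072 + 576 - 144)) = -191*√(31 + 3480) = -191*√3511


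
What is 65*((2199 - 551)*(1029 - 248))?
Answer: 83660720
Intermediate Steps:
65*((2199 - 551)*(1029 - 248)) = 65*(1648*781) = 65*1287088 = 83660720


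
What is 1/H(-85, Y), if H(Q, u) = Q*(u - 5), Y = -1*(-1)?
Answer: 1/340 ≈ 0.0029412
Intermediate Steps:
Y = 1
H(Q, u) = Q*(-5 + u)
1/H(-85, Y) = 1/(-85*(-5 + 1)) = 1/(-85*(-4)) = 1/340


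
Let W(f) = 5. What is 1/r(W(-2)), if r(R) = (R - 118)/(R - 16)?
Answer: 11/113 ≈ 0.097345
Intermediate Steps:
r(R) = (-118 + R)/(-16 + R)
1/r(W(-2)) = 1/((-118 + 5)/(-16 + 5)) = 1/(-113/(-11)) = 1/(-1/11*(-113)) = 1/(113/11) = 11/113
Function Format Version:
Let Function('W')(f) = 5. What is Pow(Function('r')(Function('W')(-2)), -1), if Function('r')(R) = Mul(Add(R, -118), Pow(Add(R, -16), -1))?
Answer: Rational(11, 113) ≈ 0.097345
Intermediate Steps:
Function('r')(R) = Mul(Pow(Add(-16, R), -1), Add(-118, R)) (Function('r')(R) = Mul(Add(-118, R), Pow(Add(-16, R), -1)) = Mul(Pow(Add(-16, R), -1), Add(-118, R)))
Pow(Function('r')(Function('W')(-2)), -1) = Pow(Mul(Pow(Add(-16, 5), -1), Add(-118, 5)), -1) = Pow(Mul(Pow(-11, -1), -113), -1) = Pow(Mul(Rational(-1, 11), -113), -1) = Pow(Rational(113, 11), -1) = Rational(11, 113)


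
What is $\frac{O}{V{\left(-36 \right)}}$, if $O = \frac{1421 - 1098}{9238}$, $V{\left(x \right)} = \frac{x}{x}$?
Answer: $\frac{323}{9238} \approx 0.034964$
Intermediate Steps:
$V{\left(x \right)} = 1$
$O = \frac{323}{9238}$ ($O = 323 \cdot \frac{1}{9238} = \frac{323}{9238} \approx 0.034964$)
$\frac{O}{V{\left(-36 \right)}} = \frac{323}{9238 \cdot 1} = \frac{323}{9238} \cdot 1 = \frac{323}{9238}$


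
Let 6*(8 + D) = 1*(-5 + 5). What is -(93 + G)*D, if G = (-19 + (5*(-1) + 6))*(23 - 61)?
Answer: 6216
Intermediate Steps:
D = -8 (D = -8 + (1*(-5 + 5))/6 = -8 + (1*0)/6 = -8 + (1/6)*0 = -8 + 0 = -8)
G = 684 (G = (-19 + (-5 + 6))*(-38) = (-19 + 1)*(-38) = -18*(-38) = 684)
-(93 + G)*D = -(93 + 684)*(-8) = -777*(-8) = -1*(-6216) = 6216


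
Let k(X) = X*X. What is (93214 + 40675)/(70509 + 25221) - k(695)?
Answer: -46239849361/95730 ≈ -4.8302e+5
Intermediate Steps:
k(X) = X²
(93214 + 40675)/(70509 + 25221) - k(695) = (93214 + 40675)/(70509 + 25221) - 1*695² = 133889/95730 - 1*483025 = 133889*(1/95730) - 483025 = 133889/95730 - 483025 = -46239849361/95730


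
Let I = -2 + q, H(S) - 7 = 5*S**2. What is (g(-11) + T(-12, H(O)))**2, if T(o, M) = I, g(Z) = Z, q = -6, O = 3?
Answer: 361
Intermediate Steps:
H(S) = 7 + 5*S**2
I = -8 (I = -2 - 6 = -8)
T(o, M) = -8
(g(-11) + T(-12, H(O)))**2 = (-11 - 8)**2 = (-19)**2 = 361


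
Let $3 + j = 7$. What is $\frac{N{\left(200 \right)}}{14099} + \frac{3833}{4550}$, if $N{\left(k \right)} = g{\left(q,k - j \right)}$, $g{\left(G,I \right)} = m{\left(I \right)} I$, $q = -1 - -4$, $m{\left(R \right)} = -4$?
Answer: $\frac{50474267}{64150450} \approx 0.78681$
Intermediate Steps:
$q = 3$ ($q = -1 + 4 = 3$)
$j = 4$ ($j = -3 + 7 = 4$)
$g{\left(G,I \right)} = - 4 I$
$N{\left(k \right)} = 16 - 4 k$ ($N{\left(k \right)} = - 4 \left(k - 4\right) = - 4 \left(-4 + k\right) = 16 - 4 k$)
$\frac{N{\left(200 \right)}}{14099} + \frac{3833}{4550} = \frac{16 - 800}{14099} + \frac{3833}{4550} = \left(16 - 800\right) \frac{1}{14099} + 3833 \cdot \frac{1}{4550} = \left(-784\right) \frac{1}{14099} + \frac{3833}{4550} = - \frac{784}{14099} + \frac{3833}{4550} = \frac{50474267}{64150450}$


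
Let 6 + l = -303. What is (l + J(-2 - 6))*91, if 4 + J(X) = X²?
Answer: -22659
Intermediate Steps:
l = -309 (l = -6 - 303 = -309)
J(X) = -4 + X²
(l + J(-2 - 6))*91 = (-309 + (-4 + (-2 - 6)²))*91 = (-309 + (-4 + (-8)²))*91 = (-309 + (-4 + 64))*91 = (-309 + 60)*91 = -249*91 = -22659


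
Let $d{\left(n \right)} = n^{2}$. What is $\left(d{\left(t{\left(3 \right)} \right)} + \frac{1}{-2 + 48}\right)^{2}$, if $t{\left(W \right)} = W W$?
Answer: $\frac{13890529}{2116} \approx 6564.5$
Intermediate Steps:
$t{\left(W \right)} = W^{2}$
$\left(d{\left(t{\left(3 \right)} \right)} + \frac{1}{-2 + 48}\right)^{2} = \left(\left(3^{2}\right)^{2} + \frac{1}{-2 + 48}\right)^{2} = \left(9^{2} + \frac{1}{46}\right)^{2} = \left(81 + \frac{1}{46}\right)^{2} = \left(\frac{3727}{46}\right)^{2} = \frac{13890529}{2116}$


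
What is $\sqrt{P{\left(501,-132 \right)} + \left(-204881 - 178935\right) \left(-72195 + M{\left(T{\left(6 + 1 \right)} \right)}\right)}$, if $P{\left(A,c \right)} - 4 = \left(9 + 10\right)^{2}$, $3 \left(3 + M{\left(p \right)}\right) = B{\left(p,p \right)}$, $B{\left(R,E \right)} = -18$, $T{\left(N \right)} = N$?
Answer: $\sqrt{27713050829} \approx 1.6647 \cdot 10^{5}$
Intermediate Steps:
$M{\left(p \right)} = -9$ ($M{\left(p \right)} = -3 + \frac{1}{3} \left(-18\right) = -3 - 6 = -9$)
$P{\left(A,c \right)} = 365$ ($P{\left(A,c \right)} = 4 + \left(9 + 10\right)^{2} = 4 + 19^{2} = 4 + 361 = 365$)
$\sqrt{P{\left(501,-132 \right)} + \left(-204881 - 178935\right) \left(-72195 + M{\left(T{\left(6 + 1 \right)} \right)}\right)} = \sqrt{365 + \left(-204881 - 178935\right) \left(-72195 - 9\right)} = \sqrt{365 - -27713050464} = \sqrt{365 + 27713050464} = \sqrt{27713050829}$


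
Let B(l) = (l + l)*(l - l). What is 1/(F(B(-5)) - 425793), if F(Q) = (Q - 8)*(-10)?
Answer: -1/425713 ≈ -2.3490e-6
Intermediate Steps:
B(l) = 0 (B(l) = (2*l)*0 = 0)
F(Q) = 80 - 10*Q (F(Q) = (-8 + Q)*(-10) = 80 - 10*Q)
1/(F(B(-5)) - 425793) = 1/((80 - 10*0) - 425793) = 1/((80 + 0) - 425793) = 1/(80 - 425793) = 1/(-425713) = -1/425713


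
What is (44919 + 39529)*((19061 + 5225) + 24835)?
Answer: 4148170208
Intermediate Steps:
(44919 + 39529)*((19061 + 5225) + 24835) = 84448*(24286 + 24835) = 84448*49121 = 4148170208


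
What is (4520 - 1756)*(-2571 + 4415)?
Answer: 5096816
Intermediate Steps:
(4520 - 1756)*(-2571 + 4415) = 2764*1844 = 5096816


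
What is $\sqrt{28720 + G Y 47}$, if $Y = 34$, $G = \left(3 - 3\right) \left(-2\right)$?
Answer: $4 \sqrt{1795} \approx 169.47$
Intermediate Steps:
$G = 0$ ($G = 0 \left(-2\right) = 0$)
$\sqrt{28720 + G Y 47} = \sqrt{28720 + 0 \cdot 34 \cdot 47} = \sqrt{28720 + 0 \cdot 47} = \sqrt{28720 + 0} = \sqrt{28720} = 4 \sqrt{1795}$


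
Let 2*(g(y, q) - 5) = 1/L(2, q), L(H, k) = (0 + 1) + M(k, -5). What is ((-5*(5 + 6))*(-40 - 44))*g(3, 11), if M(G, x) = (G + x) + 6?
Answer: 302610/13 ≈ 23278.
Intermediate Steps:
M(G, x) = 6 + G + x
L(H, k) = 2 + k (L(H, k) = (0 + 1) + (6 + k - 5) = 1 + (1 + k) = 2 + k)
g(y, q) = 5 + 1/(2*(2 + q))
((-5*(5 + 6))*(-40 - 44))*g(3, 11) = ((-5*(5 + 6))*(-40 - 44))*((21 + 10*11)/(2*(2 + 11))) = (-5*11*(-84))*((1/2)*(21 + 110)/13) = (-55*(-84))*((1/2)*(1/13)*131) = 4620*(131/26) = 302610/13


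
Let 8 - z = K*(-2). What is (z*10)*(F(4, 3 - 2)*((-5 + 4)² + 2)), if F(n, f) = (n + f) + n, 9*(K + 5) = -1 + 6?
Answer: -240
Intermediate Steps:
K = -40/9 (K = -5 + (-1 + 6)/9 = -5 + (⅑)*5 = -5 + 5/9 = -40/9 ≈ -4.4444)
F(n, f) = f + 2*n (F(n, f) = (f + n) + n = f + 2*n)
z = -8/9 (z = 8 - (-40)*(-2)/9 = 8 - 1*80/9 = 8 - 80/9 = -8/9 ≈ -0.88889)
(z*10)*(F(4, 3 - 2)*((-5 + 4)² + 2)) = (-8/9*10)*(((3 - 2) + 2*4)*((-5 + 4)² + 2)) = -80*(1 + 8)*((-1)² + 2)/9 = -80*(1 + 2) = -80*3 = -80/9*27 = -240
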